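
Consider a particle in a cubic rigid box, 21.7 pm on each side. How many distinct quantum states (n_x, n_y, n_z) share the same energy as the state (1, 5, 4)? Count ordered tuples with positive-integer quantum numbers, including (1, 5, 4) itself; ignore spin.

degeneracy = 6

The level has n_x² + n_y² + n_z² = 42. The ordered positive-integer solutions are (1, 4, 5), (1, 5, 4), (4, 1, 5), (4, 5, 1), (5, 1, 4), (5, 4, 1).
That gives 6 states.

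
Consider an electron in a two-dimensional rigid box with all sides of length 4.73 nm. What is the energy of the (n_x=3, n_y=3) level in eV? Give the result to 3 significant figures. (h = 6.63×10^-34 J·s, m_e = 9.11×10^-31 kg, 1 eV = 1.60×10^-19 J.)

For a 2D rectangular well E = (h²/8m_e)·Σ n_i²/L_i² = (6.63×10^-34)²/(8·9.11×10^-31) · [3²/(4.73 nm)² + 3²/(4.73 nm)²].
Evaluating gives E = 4.853×10^-20 J = 0.303 eV.

E = 0.303 eV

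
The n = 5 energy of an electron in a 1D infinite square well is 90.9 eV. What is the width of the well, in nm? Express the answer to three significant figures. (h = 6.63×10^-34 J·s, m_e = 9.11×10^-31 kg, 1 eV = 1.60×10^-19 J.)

From E_n = n²h²/(8m_eL²), L = n·h/√(8m_eE_n).
E_5 = 90.9 eV = 1.454×10^-17 J, so L = 5·6.63×10^-34/√(8·9.11×10^-31·1.454×10^-17) = 3.22×10^-10 m = 0.322 nm.

L = 0.322 nm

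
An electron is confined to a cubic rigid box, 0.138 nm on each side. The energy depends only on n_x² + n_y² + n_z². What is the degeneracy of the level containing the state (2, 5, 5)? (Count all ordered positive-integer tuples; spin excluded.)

The level has n_x² + n_y² + n_z² = 54. The ordered positive-integer solutions are (1, 2, 7), (1, 7, 2), (2, 1, 7), (2, 5, 5), (2, 7, 1), (3, 3, 6), (3, 6, 3), (5, 2, 5), (5, 5, 2), (6, 3, 3), (7, 1, 2), (7, 2, 1).
That gives 12 states.

degeneracy = 12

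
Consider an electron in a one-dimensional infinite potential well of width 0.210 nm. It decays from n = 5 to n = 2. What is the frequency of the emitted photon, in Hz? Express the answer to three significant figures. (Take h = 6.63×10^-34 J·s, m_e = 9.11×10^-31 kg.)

f = 4.33×10^16 Hz

E_1 = h²/(8m_eL²) = 1.368×10^-18 J and ΔE = (5² − 2²)E_1 = 2.873×10^-17 J.
f = ΔE/h = 2.873×10^-17/6.63×10^-34 = 4.33×10^16 Hz.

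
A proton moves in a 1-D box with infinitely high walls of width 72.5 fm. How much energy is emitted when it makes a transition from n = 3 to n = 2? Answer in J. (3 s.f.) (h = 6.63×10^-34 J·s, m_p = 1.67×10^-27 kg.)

E_1 = h²/(8m_pL²) = 6.260×10^-15 J.
|ΔE| = |3² − 2²|·E_1 = 5·6.260×10^-15 J = 3.13×10^-14 J.

|ΔE| = 3.13×10^-14 J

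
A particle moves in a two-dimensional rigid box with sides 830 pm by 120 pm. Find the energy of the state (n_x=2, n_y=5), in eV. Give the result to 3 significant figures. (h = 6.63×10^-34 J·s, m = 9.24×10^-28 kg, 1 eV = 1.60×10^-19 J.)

E = 0.647 eV

For a 2D rectangular well E = (h²/8m)·Σ n_i²/L_i² = (6.63×10^-34)²/(8·9.24×10^-28) · [2²/(830 pm)² + 5²/(120 pm)²].
Evaluating gives E = 1.036×10^-19 J = 0.647 eV.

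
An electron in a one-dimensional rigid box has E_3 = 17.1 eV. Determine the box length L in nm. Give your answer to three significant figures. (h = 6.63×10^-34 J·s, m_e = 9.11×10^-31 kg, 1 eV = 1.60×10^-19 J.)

From E_n = n²h²/(8m_eL²), L = n·h/√(8m_eE_n).
E_3 = 17.1 eV = 2.736×10^-18 J, so L = 3·6.63×10^-34/√(8·9.11×10^-31·2.736×10^-18) = 4.45×10^-10 m = 0.445 nm.

L = 0.445 nm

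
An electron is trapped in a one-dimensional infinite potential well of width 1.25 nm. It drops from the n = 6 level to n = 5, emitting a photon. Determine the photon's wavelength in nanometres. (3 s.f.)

λ = 468 nm

E_1 = h²/(8m_eL²) = 3.856×10^-20 J, so ΔE = (6² − 5²)E_1 = 4.242×10^-19 J.
λ = hc/ΔE = (6.626×10^-34·2.998×10^8)/4.242×10^-19 = 4.68×10^-7 m = 468 nm.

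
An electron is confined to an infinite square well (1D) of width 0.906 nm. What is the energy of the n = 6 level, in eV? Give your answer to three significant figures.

E_6 = 16.5 eV

For an infinite well E_n = n²h²/(8m_eL²), so E_1 = h²/(8m_eL²) = (6.626×10^-34)²/(8·9.109×10^-31·(9.06×10^-10 m)²) = 7.340×10^-20 J.
Then E_6 = 6²·E_1 = 36·7.340×10^-20 J = 2.642×10^-18 J.
Converting, E_6 = 2.642×10^-18 J / (1.602×10^-19 J/eV) = 16.5 eV.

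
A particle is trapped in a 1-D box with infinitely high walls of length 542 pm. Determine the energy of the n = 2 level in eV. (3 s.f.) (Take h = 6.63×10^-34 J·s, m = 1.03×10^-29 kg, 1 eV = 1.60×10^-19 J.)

E_2 = 0.454 eV

For an infinite well E_n = n²h²/(8mL²), so E_1 = h²/(8mL²) = (6.63×10^-34)²/(8·1.03×10^-29·(5.42×10^-10 m)²) = 1.816×10^-20 J.
Then E_2 = 2²·E_1 = 4·1.816×10^-20 J = 7.264×10^-20 J.
Converting, E_2 = 7.264×10^-20 J / (1.60×10^-19 J/eV) = 0.454 eV.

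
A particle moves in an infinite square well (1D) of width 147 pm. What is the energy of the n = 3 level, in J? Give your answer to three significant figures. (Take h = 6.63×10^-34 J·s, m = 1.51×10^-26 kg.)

E_3 = 1.52×10^-21 J

For an infinite well E_n = n²h²/(8mL²), so E_1 = h²/(8mL²) = (6.63×10^-34)²/(8·1.51×10^-26·(1.47×10^-10 m)²) = 1.684×10^-22 J.
Then E_3 = 3²·E_1 = 9·1.684×10^-22 J = 1.52×10^-21 J.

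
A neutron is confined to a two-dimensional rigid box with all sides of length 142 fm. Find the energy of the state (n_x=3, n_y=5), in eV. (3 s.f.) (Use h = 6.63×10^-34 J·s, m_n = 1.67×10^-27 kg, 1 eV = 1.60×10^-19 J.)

E = 3.47×10^5 eV

For a 2D rectangular well E = (h²/8m_n)·Σ n_i²/L_i² = (6.63×10^-34)²/(8·1.67×10^-27) · [3²/(142 fm)² + 5²/(142 fm)²].
Evaluating gives E = 5.548×10^-14 J = 3.47×10^5 eV.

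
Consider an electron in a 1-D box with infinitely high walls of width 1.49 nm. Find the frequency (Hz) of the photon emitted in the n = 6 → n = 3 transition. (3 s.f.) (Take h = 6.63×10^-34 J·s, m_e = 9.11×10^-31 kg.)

f = 1.11×10^15 Hz

E_1 = h²/(8m_eL²) = 2.717×10^-20 J and ΔE = (6² − 3²)E_1 = 7.336×10^-19 J.
f = ΔE/h = 7.336×10^-19/6.63×10^-34 = 1.11×10^15 Hz.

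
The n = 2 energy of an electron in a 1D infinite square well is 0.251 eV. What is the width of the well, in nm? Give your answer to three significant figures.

From E_n = n²h²/(8m_eL²), L = n·h/√(8m_eE_n).
E_2 = 0.251 eV = 4.021×10^-20 J, so L = 2·6.626×10^-34/√(8·9.109×10^-31·4.021×10^-20) = 2.45×10^-9 m = 2.45 nm.

L = 2.45 nm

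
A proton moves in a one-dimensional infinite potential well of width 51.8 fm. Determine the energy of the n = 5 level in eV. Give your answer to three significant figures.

E_5 = 1.91×10^6 eV

For an infinite well E_n = n²h²/(8m_pL²), so E_1 = h²/(8m_pL²) = (6.626×10^-34)²/(8·1.673×10^-27·(5.18×10^-14 m)²) = 1.223×10^-14 J.
Then E_5 = 5²·E_1 = 25·1.223×10^-14 J = 3.057×10^-13 J.
Converting, E_5 = 3.057×10^-13 J / (1.602×10^-19 J/eV) = 1.91×10^6 eV.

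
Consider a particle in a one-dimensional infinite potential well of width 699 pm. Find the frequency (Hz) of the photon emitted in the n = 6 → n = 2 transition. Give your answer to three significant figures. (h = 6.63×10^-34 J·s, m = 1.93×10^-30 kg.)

E_1 = h²/(8mL²) = 5.827×10^-20 J and ΔE = (6² − 2²)E_1 = 1.865×10^-18 J.
f = ΔE/h = 1.865×10^-18/6.63×10^-34 = 2.81×10^15 Hz.

f = 2.81×10^15 Hz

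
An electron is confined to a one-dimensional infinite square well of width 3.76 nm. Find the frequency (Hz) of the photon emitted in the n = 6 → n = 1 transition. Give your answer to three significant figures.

E_1 = h²/(8m_eL²) = 4.262×10^-21 J and ΔE = (6² − 1²)E_1 = 1.492×10^-19 J.
f = ΔE/h = 1.492×10^-19/6.626×10^-34 = 2.25×10^14 Hz.

f = 2.25×10^14 Hz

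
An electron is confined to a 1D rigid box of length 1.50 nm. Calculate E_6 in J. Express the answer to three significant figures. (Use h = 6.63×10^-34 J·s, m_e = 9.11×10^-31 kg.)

E_6 = 9.65×10^-19 J

For an infinite well E_n = n²h²/(8m_eL²), so E_1 = h²/(8m_eL²) = (6.63×10^-34)²/(8·9.11×10^-31·(1.50×10^-9 m)²) = 2.681×10^-20 J.
Then E_6 = 6²·E_1 = 36·2.681×10^-20 J = 9.65×10^-19 J.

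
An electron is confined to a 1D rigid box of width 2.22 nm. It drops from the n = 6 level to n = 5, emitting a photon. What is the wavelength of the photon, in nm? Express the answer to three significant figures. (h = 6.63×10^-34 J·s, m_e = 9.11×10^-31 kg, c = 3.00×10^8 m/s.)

E_1 = h²/(8m_eL²) = 1.224×10^-20 J, so ΔE = (6² − 5²)E_1 = 1.346×10^-19 J.
λ = hc/ΔE = (6.63×10^-34·3.00×10^8)/1.346×10^-19 = 1.48×10^-6 m = 1.48×10^3 nm.

λ = 1.48×10^3 nm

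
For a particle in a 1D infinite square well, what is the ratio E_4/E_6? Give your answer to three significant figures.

E_n ∝ n², so E_4/E_6 = 4²/6² = 16/36 = 0.444.

0.444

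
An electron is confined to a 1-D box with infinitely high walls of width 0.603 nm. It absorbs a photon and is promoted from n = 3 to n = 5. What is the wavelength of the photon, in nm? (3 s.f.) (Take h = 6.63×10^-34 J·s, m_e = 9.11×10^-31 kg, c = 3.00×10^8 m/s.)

λ = 74.9 nm

E_1 = h²/(8m_eL²) = 1.659×10^-19 J, so ΔE = (5² − 3²)E_1 = 2.654×10^-18 J.
λ = hc/ΔE = (6.63×10^-34·3.00×10^8)/2.654×10^-18 = 7.49×10^-8 m = 74.9 nm.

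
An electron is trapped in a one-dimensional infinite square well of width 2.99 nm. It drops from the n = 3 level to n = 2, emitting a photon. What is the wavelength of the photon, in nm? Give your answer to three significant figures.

λ = 5.90×10^3 nm

E_1 = h²/(8m_eL²) = 6.739×10^-21 J, so ΔE = (3² − 2²)E_1 = 3.369×10^-20 J.
λ = hc/ΔE = (6.626×10^-34·2.998×10^8)/3.369×10^-20 = 5.90×10^-6 m = 5.90×10^3 nm.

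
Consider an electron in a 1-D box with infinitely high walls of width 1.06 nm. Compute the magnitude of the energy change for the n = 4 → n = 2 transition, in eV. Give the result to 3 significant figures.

E_1 = h²/(8m_eL²) = 5.362×10^-20 J.
|ΔE| = |4² − 2²|·E_1 = 12·5.362×10^-20 J = 6.434×10^-19 J = 4.02 eV.

|ΔE| = 4.02 eV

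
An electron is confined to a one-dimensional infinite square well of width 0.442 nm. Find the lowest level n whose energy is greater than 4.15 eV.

n = 2

E_1 = h²/(8m_eL²) = 3.084×10^-19 J = 1.925 eV.
Need n² > 4.15/1.925 = 2.156, i.e. n > 1.468.
The smallest integer satisfying this is n = 2.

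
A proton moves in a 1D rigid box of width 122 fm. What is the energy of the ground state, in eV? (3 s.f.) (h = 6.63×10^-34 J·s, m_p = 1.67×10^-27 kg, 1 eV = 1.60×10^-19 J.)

E_1 = 1.38×10^4 eV

For an infinite well E_n = n²h²/(8m_pL²), so E_1 = h²/(8m_pL²) = (6.63×10^-34)²/(8·1.67×10^-27·(1.22×10^-13 m)²) = 2.211×10^-15 J.
Converting, E_1 = 2.211×10^-15 J / (1.60×10^-19 J/eV) = 1.38×10^4 eV.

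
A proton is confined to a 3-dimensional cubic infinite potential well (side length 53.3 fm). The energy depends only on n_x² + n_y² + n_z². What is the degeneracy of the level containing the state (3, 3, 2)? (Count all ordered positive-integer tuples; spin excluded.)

The level has n_x² + n_y² + n_z² = 22. The ordered positive-integer solutions are (2, 3, 3), (3, 2, 3), (3, 3, 2).
That gives 3 states.

degeneracy = 3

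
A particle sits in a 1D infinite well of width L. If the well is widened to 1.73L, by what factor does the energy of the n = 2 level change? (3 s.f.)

E_n ∝ 1/L², so the energy scales by 1/1.73² = 0.334.

0.334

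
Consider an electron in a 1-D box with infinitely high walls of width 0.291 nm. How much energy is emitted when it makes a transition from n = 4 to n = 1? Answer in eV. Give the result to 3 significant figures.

E_1 = h²/(8m_eL²) = 7.115×10^-19 J.
|ΔE| = |4² − 1²|·E_1 = 15·7.115×10^-19 J = 1.067×10^-17 J = 66.6 eV.

|ΔE| = 66.6 eV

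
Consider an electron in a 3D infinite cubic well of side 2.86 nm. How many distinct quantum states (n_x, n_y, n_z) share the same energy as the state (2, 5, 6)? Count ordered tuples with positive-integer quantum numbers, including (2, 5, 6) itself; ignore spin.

degeneracy = 6

The level has n_x² + n_y² + n_z² = 65. The ordered positive-integer solutions are (2, 5, 6), (2, 6, 5), (5, 2, 6), (5, 6, 2), (6, 2, 5), (6, 5, 2).
That gives 6 states.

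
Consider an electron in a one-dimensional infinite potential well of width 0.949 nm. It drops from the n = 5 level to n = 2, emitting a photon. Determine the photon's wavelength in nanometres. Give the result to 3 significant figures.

λ = 141 nm

E_1 = h²/(8m_eL²) = 6.690×10^-20 J, so ΔE = (5² − 2²)E_1 = 1.405×10^-18 J.
λ = hc/ΔE = (6.626×10^-34·2.998×10^8)/1.405×10^-18 = 1.41×10^-7 m = 141 nm.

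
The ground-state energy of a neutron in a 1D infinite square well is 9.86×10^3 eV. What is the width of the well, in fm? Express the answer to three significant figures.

L = 144 fm

From E_n = n²h²/(8m_nL²), L = n·h/√(8m_nE_n).
E_1 = 9.86×10^3 eV = 1.580×10^-15 J, so L = 1·6.626×10^-34/√(8·1.675×10^-27·1.580×10^-15) = 1.44×10^-13 m = 144 fm.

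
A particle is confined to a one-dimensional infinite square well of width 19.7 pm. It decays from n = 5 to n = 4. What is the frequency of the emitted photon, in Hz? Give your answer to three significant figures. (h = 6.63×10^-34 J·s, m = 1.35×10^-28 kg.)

f = 1.42×10^16 Hz

E_1 = h²/(8mL²) = 1.049×10^-18 J and ΔE = (5² − 4²)E_1 = 9.441×10^-18 J.
f = ΔE/h = 9.441×10^-18/6.63×10^-34 = 1.42×10^16 Hz.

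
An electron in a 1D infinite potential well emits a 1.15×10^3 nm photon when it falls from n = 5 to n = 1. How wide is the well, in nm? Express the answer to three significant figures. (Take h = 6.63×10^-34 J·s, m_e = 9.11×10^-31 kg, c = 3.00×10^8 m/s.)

The photon carries ΔE = hc/λ = 6.63×10^-34·3.00×10^8/1.15×10^-6 m = 1.730×10^-19 J.
Since ΔE = (5² − 1²)E_1, E_1 = 7.208×10^-21 J, and L = h/√(8m_eE_1) = 2.89×10^-9 m = 2.89 nm.

L = 2.89 nm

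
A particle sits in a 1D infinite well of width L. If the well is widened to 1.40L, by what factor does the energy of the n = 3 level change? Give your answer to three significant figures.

0.510

E_n ∝ 1/L², so the energy scales by 1/1.40² = 0.510.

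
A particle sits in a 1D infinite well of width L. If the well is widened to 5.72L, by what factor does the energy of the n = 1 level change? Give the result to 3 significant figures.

0.0306

E_n ∝ 1/L², so the energy scales by 1/5.72² = 0.0306.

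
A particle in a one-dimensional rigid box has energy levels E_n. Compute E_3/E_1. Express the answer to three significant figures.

9.00

E_n ∝ n², so E_3/E_1 = 3²/1² = 9/1 = 9.00.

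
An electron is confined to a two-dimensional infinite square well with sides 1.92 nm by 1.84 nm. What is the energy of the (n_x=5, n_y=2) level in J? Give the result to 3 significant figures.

For a 2D rectangular well E = (h²/8m_e)·Σ n_i²/L_i² = (6.626×10^-34)²/(8·9.109×10^-31) · [5²/(1.92 nm)² + 2²/(1.84 nm)²].
Evaluating gives E = 4.80×10^-19 J.

E = 4.80×10^-19 J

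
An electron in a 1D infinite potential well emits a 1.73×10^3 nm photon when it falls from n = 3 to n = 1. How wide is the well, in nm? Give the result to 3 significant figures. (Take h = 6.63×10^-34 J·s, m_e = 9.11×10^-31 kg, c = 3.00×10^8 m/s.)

L = 2.05 nm

The photon carries ΔE = hc/λ = 6.63×10^-34·3.00×10^8/1.73×10^-6 m = 1.150×10^-19 J.
Since ΔE = (3² − 1²)E_1, E_1 = 1.437×10^-20 J, and L = h/√(8m_eE_1) = 2.05×10^-9 m = 2.05 nm.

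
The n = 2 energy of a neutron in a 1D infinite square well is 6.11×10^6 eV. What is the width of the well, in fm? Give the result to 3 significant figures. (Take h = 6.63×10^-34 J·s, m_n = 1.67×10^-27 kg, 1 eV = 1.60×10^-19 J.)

L = 11.6 fm

From E_n = n²h²/(8m_nL²), L = n·h/√(8m_nE_n).
E_2 = 6.11×10^6 eV = 9.776×10^-13 J, so L = 2·6.63×10^-34/√(8·1.67×10^-27·9.776×10^-13) = 1.16×10^-14 m = 11.6 fm.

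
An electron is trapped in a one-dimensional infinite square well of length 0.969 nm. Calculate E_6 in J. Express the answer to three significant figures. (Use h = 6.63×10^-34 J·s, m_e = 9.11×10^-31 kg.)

E_6 = 2.31×10^-18 J

For an infinite well E_n = n²h²/(8m_eL²), so E_1 = h²/(8m_eL²) = (6.63×10^-34)²/(8·9.11×10^-31·(9.69×10^-10 m)²) = 6.423×10^-20 J.
Then E_6 = 6²·E_1 = 36·6.423×10^-20 J = 2.31×10^-18 J.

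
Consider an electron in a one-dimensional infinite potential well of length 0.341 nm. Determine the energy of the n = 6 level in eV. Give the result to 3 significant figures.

For an infinite well E_n = n²h²/(8m_eL²), so E_1 = h²/(8m_eL²) = (6.626×10^-34)²/(8·9.109×10^-31·(3.41×10^-10 m)²) = 5.181×10^-19 J.
Then E_6 = 6²·E_1 = 36·5.181×10^-19 J = 1.865×10^-17 J.
Converting, E_6 = 1.865×10^-17 J / (1.602×10^-19 J/eV) = 116 eV.

E_6 = 116 eV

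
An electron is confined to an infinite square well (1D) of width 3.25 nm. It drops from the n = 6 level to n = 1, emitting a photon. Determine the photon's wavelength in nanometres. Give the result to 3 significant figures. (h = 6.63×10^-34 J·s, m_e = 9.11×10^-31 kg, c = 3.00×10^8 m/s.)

λ = 995 nm

E_1 = h²/(8m_eL²) = 5.710×10^-21 J, so ΔE = (6² − 1²)E_1 = 1.999×10^-19 J.
λ = hc/ΔE = (6.63×10^-34·3.00×10^8)/1.999×10^-19 = 9.95×10^-7 m = 995 nm.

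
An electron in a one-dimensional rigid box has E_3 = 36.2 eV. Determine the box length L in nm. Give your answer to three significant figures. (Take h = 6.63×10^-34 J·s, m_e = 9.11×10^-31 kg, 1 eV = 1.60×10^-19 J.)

From E_n = n²h²/(8m_eL²), L = n·h/√(8m_eE_n).
E_3 = 36.2 eV = 5.792×10^-18 J, so L = 3·6.63×10^-34/√(8·9.11×10^-31·5.792×10^-18) = 3.06×10^-10 m = 0.306 nm.

L = 0.306 nm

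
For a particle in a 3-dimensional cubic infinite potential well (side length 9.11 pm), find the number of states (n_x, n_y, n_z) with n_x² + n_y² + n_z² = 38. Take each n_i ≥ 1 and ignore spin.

The level has n_x² + n_y² + n_z² = 38. The ordered positive-integer solutions are (1, 1, 6), (1, 6, 1), (2, 3, 5), (2, 5, 3), (3, 2, 5), (3, 5, 2), (5, 2, 3), (5, 3, 2), (6, 1, 1).
That gives 9 states.

degeneracy = 9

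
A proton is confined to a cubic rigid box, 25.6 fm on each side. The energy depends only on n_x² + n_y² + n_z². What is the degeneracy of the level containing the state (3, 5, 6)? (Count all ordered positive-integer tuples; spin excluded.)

degeneracy = 6

The level has n_x² + n_y² + n_z² = 70. The ordered positive-integer solutions are (3, 5, 6), (3, 6, 5), (5, 3, 6), (5, 6, 3), (6, 3, 5), (6, 5, 3).
That gives 6 states.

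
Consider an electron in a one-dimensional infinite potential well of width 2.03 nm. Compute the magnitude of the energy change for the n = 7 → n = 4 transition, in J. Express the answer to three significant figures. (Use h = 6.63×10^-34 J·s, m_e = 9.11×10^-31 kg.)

E_1 = h²/(8m_eL²) = 1.464×10^-20 J.
|ΔE| = |7² − 4²|·E_1 = 33·1.464×10^-20 J = 4.83×10^-19 J.

|ΔE| = 4.83×10^-19 J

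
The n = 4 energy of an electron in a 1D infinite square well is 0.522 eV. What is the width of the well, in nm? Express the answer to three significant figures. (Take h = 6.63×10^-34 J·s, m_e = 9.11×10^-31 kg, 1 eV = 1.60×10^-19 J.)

L = 3.40 nm

From E_n = n²h²/(8m_eL²), L = n·h/√(8m_eE_n).
E_4 = 0.522 eV = 8.352×10^-20 J, so L = 4·6.63×10^-34/√(8·9.11×10^-31·8.352×10^-20) = 3.40×10^-9 m = 3.40 nm.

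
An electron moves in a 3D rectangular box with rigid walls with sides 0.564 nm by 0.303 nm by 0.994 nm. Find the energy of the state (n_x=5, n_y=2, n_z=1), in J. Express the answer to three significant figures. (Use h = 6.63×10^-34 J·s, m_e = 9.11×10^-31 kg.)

For a 3D rectangular well E = (h²/8m_e)·Σ n_i²/L_i² = (6.63×10^-34)²/(8·9.11×10^-31) · [5²/(0.564 nm)² + 2²/(0.303 nm)² + 1²/(0.994 nm)²].
Evaluating gives E = 7.43×10^-18 J.

E = 7.43×10^-18 J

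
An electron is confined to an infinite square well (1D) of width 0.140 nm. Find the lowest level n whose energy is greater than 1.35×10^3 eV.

n = 9

E_1 = h²/(8m_eL²) = 3.074×10^-18 J = 19.19 eV.
Need n² > 1.35×10^3/19.19 = 70.35, i.e. n > 8.387.
The smallest integer satisfying this is n = 9.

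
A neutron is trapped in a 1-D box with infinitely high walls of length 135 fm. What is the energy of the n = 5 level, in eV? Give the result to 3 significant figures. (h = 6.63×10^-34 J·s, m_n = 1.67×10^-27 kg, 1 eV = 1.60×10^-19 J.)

E_5 = 2.82×10^5 eV

For an infinite well E_n = n²h²/(8m_nL²), so E_1 = h²/(8m_nL²) = (6.63×10^-34)²/(8·1.67×10^-27·(1.35×10^-13 m)²) = 1.805×10^-15 J.
Then E_5 = 5²·E_1 = 25·1.805×10^-15 J = 4.512×10^-14 J.
Converting, E_5 = 4.512×10^-14 J / (1.60×10^-19 J/eV) = 2.82×10^5 eV.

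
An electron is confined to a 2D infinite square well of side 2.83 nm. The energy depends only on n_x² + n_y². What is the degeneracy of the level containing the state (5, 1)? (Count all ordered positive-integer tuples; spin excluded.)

degeneracy = 2

The level has n_x² + n_y² = 26. The ordered positive-integer solutions are (1, 5), (5, 1).
That gives 2 states.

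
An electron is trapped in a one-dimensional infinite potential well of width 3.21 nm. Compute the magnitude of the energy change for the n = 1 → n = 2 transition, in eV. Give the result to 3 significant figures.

E_1 = h²/(8m_eL²) = 5.847×10^-21 J.
|ΔE| = |1² − 2²|·E_1 = 3·5.847×10^-21 J = 1.754×10^-20 J = 0.109 eV.

|ΔE| = 0.109 eV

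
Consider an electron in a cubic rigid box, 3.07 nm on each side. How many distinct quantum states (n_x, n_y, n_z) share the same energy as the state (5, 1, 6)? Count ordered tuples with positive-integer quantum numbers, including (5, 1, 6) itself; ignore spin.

The level has n_x² + n_y² + n_z² = 62. The ordered positive-integer solutions are (1, 5, 6), (1, 6, 5), (2, 3, 7), (2, 7, 3), (3, 2, 7), (3, 7, 2), (5, 1, 6), (5, 6, 1), (6, 1, 5), (6, 5, 1), (7, 2, 3), (7, 3, 2).
That gives 12 states.

degeneracy = 12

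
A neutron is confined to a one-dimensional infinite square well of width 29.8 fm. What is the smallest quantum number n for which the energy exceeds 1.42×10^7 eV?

E_1 = h²/(8m_nL²) = 3.689×10^-14 J = 2.303×10^5 eV.
Need n² > 1.42×10^7/2.303×10^5 = 61.66, i.e. n > 7.852.
The smallest integer satisfying this is n = 8.

n = 8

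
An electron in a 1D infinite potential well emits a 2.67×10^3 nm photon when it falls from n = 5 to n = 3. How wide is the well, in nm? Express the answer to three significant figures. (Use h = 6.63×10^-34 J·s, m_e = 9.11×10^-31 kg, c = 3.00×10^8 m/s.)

The photon carries ΔE = hc/λ = 6.63×10^-34·3.00×10^8/2.67×10^-6 m = 7.449×10^-20 J.
Since ΔE = (5² − 3²)E_1, E_1 = 4.656×10^-21 J, and L = h/√(8m_eE_1) = 3.60×10^-9 m = 3.60 nm.

L = 3.60 nm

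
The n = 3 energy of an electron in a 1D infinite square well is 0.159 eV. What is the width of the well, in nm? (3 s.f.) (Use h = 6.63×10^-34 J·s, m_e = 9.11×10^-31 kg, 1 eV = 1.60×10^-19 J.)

L = 4.62 nm

From E_n = n²h²/(8m_eL²), L = n·h/√(8m_eE_n).
E_3 = 0.159 eV = 2.544×10^-20 J, so L = 3·6.63×10^-34/√(8·9.11×10^-31·2.544×10^-20) = 4.62×10^-9 m = 4.62 nm.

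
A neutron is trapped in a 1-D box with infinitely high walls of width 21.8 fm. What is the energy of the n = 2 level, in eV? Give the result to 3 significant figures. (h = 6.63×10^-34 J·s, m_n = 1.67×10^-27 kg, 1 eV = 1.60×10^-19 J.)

For an infinite well E_n = n²h²/(8m_nL²), so E_1 = h²/(8m_nL²) = (6.63×10^-34)²/(8·1.67×10^-27·(2.18×10^-14 m)²) = 6.923×10^-14 J.
Then E_2 = 2²·E_1 = 4·6.923×10^-14 J = 2.769×10^-13 J.
Converting, E_2 = 2.769×10^-13 J / (1.60×10^-19 J/eV) = 1.73×10^6 eV.

E_2 = 1.73×10^6 eV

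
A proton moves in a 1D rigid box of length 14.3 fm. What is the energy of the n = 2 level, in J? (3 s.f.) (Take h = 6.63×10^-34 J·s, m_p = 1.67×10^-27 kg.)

E_2 = 6.44×10^-13 J

For an infinite well E_n = n²h²/(8m_pL²), so E_1 = h²/(8m_pL²) = (6.63×10^-34)²/(8·1.67×10^-27·(1.43×10^-14 m)²) = 1.609×10^-13 J.
Then E_2 = 2²·E_1 = 4·1.609×10^-13 J = 6.44×10^-13 J.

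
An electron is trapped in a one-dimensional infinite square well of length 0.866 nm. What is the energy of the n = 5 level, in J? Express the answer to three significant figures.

For an infinite well E_n = n²h²/(8m_eL²), so E_1 = h²/(8m_eL²) = (6.626×10^-34)²/(8·9.109×10^-31·(8.66×10^-10 m)²) = 8.034×10^-20 J.
Then E_5 = 5²·E_1 = 25·8.034×10^-20 J = 2.01×10^-18 J.

E_5 = 2.01×10^-18 J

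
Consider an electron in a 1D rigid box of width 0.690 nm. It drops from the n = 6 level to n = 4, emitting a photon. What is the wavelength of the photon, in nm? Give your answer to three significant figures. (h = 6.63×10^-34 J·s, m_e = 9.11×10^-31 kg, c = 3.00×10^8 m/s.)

E_1 = h²/(8m_eL²) = 1.267×10^-19 J, so ΔE = (6² − 4²)E_1 = 2.534×10^-18 J.
λ = hc/ΔE = (6.63×10^-34·3.00×10^8)/2.534×10^-18 = 7.85×10^-8 m = 78.5 nm.

λ = 78.5 nm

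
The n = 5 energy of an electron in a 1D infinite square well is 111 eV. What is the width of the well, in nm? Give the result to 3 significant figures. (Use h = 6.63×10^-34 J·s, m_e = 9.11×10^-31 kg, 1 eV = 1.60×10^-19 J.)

L = 0.291 nm

From E_n = n²h²/(8m_eL²), L = n·h/√(8m_eE_n).
E_5 = 111 eV = 1.776×10^-17 J, so L = 5·6.63×10^-34/√(8·9.11×10^-31·1.776×10^-17) = 2.91×10^-10 m = 0.291 nm.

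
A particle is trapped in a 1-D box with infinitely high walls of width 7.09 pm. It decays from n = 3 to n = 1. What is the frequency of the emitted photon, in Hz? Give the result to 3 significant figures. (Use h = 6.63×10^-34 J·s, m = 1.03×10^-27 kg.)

f = 1.28×10^16 Hz

E_1 = h²/(8mL²) = 1.061×10^-18 J and ΔE = (3² − 1²)E_1 = 8.488×10^-18 J.
f = ΔE/h = 8.488×10^-18/6.63×10^-34 = 1.28×10^16 Hz.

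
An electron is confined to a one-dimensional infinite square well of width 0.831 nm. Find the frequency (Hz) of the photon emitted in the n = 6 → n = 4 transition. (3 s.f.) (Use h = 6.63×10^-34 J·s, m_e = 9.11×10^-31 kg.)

E_1 = h²/(8m_eL²) = 8.734×10^-20 J and ΔE = (6² − 4²)E_1 = 1.747×10^-18 J.
f = ΔE/h = 1.747×10^-18/6.63×10^-34 = 2.63×10^15 Hz.

f = 2.63×10^15 Hz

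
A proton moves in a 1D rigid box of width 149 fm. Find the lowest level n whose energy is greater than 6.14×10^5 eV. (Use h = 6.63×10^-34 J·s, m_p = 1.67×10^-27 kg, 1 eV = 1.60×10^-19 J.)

n = 9

E_1 = h²/(8m_pL²) = 1.482×10^-15 J = 9262 eV.
Need n² > 6.14×10^5/9262 = 66.29, i.e. n > 8.142.
The smallest integer satisfying this is n = 9.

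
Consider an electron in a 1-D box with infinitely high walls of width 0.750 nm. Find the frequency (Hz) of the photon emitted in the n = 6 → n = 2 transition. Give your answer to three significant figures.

f = 5.17×10^15 Hz

E_1 = h²/(8m_eL²) = 1.071×10^-19 J and ΔE = (6² − 2²)E_1 = 3.427×10^-18 J.
f = ΔE/h = 3.427×10^-18/6.626×10^-34 = 5.17×10^15 Hz.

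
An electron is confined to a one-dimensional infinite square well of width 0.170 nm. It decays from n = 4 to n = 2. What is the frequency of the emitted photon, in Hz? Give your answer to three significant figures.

f = 3.78×10^16 Hz

E_1 = h²/(8m_eL²) = 2.085×10^-18 J and ΔE = (4² − 2²)E_1 = 2.502×10^-17 J.
f = ΔE/h = 2.502×10^-17/6.626×10^-34 = 3.78×10^16 Hz.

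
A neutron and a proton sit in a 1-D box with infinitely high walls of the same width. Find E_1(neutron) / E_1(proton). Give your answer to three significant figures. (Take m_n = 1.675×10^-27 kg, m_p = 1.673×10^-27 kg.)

E_n ∝ 1/m at fixed n and L, so the ratio is m_p/m_n = 1.673×10^-27/1.675×10^-27 = 0.999.

0.999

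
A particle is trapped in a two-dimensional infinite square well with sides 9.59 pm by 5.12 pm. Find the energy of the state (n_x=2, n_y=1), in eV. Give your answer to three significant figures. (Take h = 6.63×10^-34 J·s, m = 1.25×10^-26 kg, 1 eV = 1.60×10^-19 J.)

For a 2D rectangular well E = (h²/8m)·Σ n_i²/L_i² = (6.63×10^-34)²/(8·1.25×10^-26) · [2²/(9.59 pm)² + 1²/(5.12 pm)²].
Evaluating gives E = 3.589×10^-19 J = 2.24 eV.

E = 2.24 eV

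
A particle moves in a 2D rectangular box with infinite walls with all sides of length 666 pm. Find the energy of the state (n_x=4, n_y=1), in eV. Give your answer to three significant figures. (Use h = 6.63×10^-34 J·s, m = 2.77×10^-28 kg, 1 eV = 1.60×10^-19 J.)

For a 2D rectangular well E = (h²/8m)·Σ n_i²/L_i² = (6.63×10^-34)²/(8·2.77×10^-28) · [4²/(666 pm)² + 1²/(666 pm)²].
Evaluating gives E = 7.603×10^-21 J = 0.0475 eV.

E = 0.0475 eV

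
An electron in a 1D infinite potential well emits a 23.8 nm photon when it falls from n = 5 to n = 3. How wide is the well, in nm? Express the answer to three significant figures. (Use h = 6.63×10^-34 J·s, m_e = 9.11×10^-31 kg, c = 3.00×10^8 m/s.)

The photon carries ΔE = hc/λ = 6.63×10^-34·3.00×10^8/2.38×10^-8 m = 8.357×10^-18 J.
Since ΔE = (5² − 3²)E_1, E_1 = 5.223×10^-19 J, and L = h/√(8m_eE_1) = 3.40×10^-10 m = 0.340 nm.

L = 0.340 nm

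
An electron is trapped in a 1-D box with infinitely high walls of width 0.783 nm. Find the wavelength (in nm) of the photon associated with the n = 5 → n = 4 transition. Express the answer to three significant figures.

E_1 = h²/(8m_eL²) = 9.827×10^-20 J, so ΔE = (5² − 4²)E_1 = 8.844×10^-19 J.
λ = hc/ΔE = (6.626×10^-34·2.998×10^8)/8.844×10^-19 = 2.25×10^-7 m = 225 nm.

λ = 225 nm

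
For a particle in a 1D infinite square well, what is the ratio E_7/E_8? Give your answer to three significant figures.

E_n ∝ n², so E_7/E_8 = 7²/8² = 49/64 = 0.766.

0.766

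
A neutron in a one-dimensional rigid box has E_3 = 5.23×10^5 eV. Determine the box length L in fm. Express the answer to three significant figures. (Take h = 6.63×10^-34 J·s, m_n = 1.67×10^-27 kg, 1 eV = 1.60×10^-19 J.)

From E_n = n²h²/(8m_nL²), L = n·h/√(8m_nE_n).
E_3 = 5.23×10^5 eV = 8.368×10^-14 J, so L = 3·6.63×10^-34/√(8·1.67×10^-27·8.368×10^-14) = 5.95×10^-14 m = 59.5 fm.

L = 59.5 fm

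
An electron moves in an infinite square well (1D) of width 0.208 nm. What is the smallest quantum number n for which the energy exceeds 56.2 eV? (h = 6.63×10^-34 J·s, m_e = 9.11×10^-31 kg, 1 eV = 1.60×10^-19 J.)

E_1 = h²/(8m_eL²) = 1.394×10^-18 J = 8.713 eV.
Need n² > 56.2/8.713 = 6.450, i.e. n > 2.540.
The smallest integer satisfying this is n = 3.

n = 3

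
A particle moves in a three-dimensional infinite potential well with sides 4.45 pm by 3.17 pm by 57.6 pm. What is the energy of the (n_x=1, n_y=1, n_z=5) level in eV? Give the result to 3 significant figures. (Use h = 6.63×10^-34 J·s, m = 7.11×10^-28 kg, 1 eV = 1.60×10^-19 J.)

E = 76.1 eV

For a 3D rectangular well E = (h²/8m)·Σ n_i²/L_i² = (6.63×10^-34)²/(8·7.11×10^-28) · [1²/(4.45 pm)² + 1²/(3.17 pm)² + 5²/(57.6 pm)²].
Evaluating gives E = 1.218×10^-17 J = 76.1 eV.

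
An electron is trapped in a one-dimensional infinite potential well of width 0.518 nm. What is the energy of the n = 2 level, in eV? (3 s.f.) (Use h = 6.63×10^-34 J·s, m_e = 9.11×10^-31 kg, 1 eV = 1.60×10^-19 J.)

For an infinite well E_n = n²h²/(8m_eL²), so E_1 = h²/(8m_eL²) = (6.63×10^-34)²/(8·9.11×10^-31·(5.18×10^-10 m)²) = 2.248×10^-19 J.
Then E_2 = 2²·E_1 = 4·2.248×10^-19 J = 8.992×10^-19 J.
Converting, E_2 = 8.992×10^-19 J / (1.60×10^-19 J/eV) = 5.62 eV.

E_2 = 5.62 eV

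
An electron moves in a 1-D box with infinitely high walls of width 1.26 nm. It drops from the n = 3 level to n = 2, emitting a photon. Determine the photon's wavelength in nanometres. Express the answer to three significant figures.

E_1 = h²/(8m_eL²) = 3.795×10^-20 J, so ΔE = (3² − 2²)E_1 = 1.898×10^-19 J.
λ = hc/ΔE = (6.626×10^-34·2.998×10^8)/1.898×10^-19 = 1.05×10^-6 m = 1.05×10^3 nm.

λ = 1.05×10^3 nm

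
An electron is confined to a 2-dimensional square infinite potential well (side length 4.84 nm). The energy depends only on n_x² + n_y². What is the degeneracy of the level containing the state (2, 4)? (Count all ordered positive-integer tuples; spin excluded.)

degeneracy = 2

The level has n_x² + n_y² = 20. The ordered positive-integer solutions are (2, 4), (4, 2).
That gives 2 states.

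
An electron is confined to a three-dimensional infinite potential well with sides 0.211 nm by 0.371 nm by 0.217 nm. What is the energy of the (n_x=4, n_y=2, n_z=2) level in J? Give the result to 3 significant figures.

For a 3D rectangular well E = (h²/8m_e)·Σ n_i²/L_i² = (6.626×10^-34)²/(8·9.109×10^-31) · [4²/(0.211 nm)² + 2²/(0.371 nm)² + 2²/(0.217 nm)²].
Evaluating gives E = 2.85×10^-17 J.

E = 2.85×10^-17 J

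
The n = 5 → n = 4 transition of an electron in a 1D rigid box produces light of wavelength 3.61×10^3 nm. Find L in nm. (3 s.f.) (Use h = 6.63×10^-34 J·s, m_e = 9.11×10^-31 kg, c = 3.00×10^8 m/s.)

The photon carries ΔE = hc/λ = 6.63×10^-34·3.00×10^8/3.61×10^-6 m = 5.510×10^-20 J.
Since ΔE = (5² − 4²)E_1, E_1 = 6.122×10^-21 J, and L = h/√(8m_eE_1) = 3.14×10^-9 m = 3.14 nm.

L = 3.14 nm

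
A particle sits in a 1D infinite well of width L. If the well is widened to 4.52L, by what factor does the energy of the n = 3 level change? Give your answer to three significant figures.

0.0489

E_n ∝ 1/L², so the energy scales by 1/4.52² = 0.0489.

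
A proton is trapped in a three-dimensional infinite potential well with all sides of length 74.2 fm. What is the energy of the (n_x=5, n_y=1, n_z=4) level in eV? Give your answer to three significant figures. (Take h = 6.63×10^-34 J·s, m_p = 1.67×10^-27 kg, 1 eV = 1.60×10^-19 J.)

For a 3D rectangular well E = (h²/8m_p)·Σ n_i²/L_i² = (6.63×10^-34)²/(8·1.67×10^-27) · [5²/(74.2 fm)² + 1²/(74.2 fm)² + 4²/(74.2 fm)²].
Evaluating gives E = 2.510×10^-13 J = 1.57×10^6 eV.

E = 1.57×10^6 eV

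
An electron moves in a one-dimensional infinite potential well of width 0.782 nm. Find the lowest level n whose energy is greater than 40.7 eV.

E_1 = h²/(8m_eL²) = 9.852×10^-20 J = 0.6150 eV.
Need n² > 40.7/0.6150 = 66.18, i.e. n > 8.135.
The smallest integer satisfying this is n = 9.

n = 9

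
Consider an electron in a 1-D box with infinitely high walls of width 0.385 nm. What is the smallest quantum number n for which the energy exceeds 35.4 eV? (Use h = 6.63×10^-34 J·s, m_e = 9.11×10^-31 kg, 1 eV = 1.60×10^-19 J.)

E_1 = h²/(8m_eL²) = 4.069×10^-19 J = 2.543 eV.
Need n² > 35.4/2.543 = 13.92, i.e. n > 3.731.
The smallest integer satisfying this is n = 4.

n = 4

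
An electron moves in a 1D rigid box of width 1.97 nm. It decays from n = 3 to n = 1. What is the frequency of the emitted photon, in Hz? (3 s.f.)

E_1 = h²/(8m_eL²) = 1.552×10^-20 J and ΔE = (3² − 1²)E_1 = 1.242×10^-19 J.
f = ΔE/h = 1.242×10^-19/6.626×10^-34 = 1.87×10^14 Hz.

f = 1.87×10^14 Hz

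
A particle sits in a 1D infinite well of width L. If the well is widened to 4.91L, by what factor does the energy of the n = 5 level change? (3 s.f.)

0.0415

E_n ∝ 1/L², so the energy scales by 1/4.91² = 0.0415.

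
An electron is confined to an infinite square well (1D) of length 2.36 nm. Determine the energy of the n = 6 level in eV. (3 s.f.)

For an infinite well E_n = n²h²/(8m_eL²), so E_1 = h²/(8m_eL²) = (6.626×10^-34)²/(8·9.109×10^-31·(2.36×10^-9 m)²) = 1.082×10^-20 J.
Then E_6 = 6²·E_1 = 36·1.082×10^-20 J = 3.895×10^-19 J.
Converting, E_6 = 3.895×10^-19 J / (1.602×10^-19 J/eV) = 2.43 eV.

E_6 = 2.43 eV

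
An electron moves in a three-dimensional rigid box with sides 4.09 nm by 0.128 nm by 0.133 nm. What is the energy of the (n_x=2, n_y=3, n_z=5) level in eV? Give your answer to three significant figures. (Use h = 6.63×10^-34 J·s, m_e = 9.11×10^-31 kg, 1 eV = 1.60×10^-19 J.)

For a 3D rectangular well E = (h²/8m_e)·Σ n_i²/L_i² = (6.63×10^-34)²/(8·9.11×10^-31) · [2²/(4.09 nm)² + 3²/(0.128 nm)² + 5²/(0.133 nm)²].
Evaluating gives E = 1.184×10^-16 J = 740 eV.

E = 740 eV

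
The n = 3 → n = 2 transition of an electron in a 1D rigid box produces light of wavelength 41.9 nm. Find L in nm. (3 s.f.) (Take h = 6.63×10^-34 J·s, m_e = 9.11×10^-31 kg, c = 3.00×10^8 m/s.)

L = 0.252 nm

The photon carries ΔE = hc/λ = 6.63×10^-34·3.00×10^8/4.19×10^-8 m = 4.747×10^-18 J.
Since ΔE = (3² − 2²)E_1, E_1 = 9.494×10^-19 J, and L = h/√(8m_eE_1) = 2.52×10^-10 m = 0.252 nm.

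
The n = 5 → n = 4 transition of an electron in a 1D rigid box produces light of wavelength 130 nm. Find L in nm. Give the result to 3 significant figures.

The photon carries ΔE = hc/λ = 6.626×10^-34·2.998×10^8/1.30×10^-7 m = 1.528×10^-18 J.
Since ΔE = (5² − 4²)E_1, E_1 = 1.698×10^-19 J, and L = h/√(8m_eE_1) = 5.96×10^-10 m = 0.596 nm.

L = 0.596 nm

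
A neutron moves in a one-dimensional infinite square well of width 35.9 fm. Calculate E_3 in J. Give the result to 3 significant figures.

E_3 = 2.29×10^-13 J

For an infinite well E_n = n²h²/(8m_nL²), so E_1 = h²/(8m_nL²) = (6.626×10^-34)²/(8·1.675×10^-27·(3.59×10^-14 m)²) = 2.542×10^-14 J.
Then E_3 = 3²·E_1 = 9·2.542×10^-14 J = 2.29×10^-13 J.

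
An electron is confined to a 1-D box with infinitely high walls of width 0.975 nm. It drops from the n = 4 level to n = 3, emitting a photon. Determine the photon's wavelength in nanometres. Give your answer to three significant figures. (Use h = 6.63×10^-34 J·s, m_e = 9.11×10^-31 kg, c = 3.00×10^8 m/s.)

E_1 = h²/(8m_eL²) = 6.345×10^-20 J, so ΔE = (4² − 3²)E_1 = 4.441×10^-19 J.
λ = hc/ΔE = (6.63×10^-34·3.00×10^8)/4.441×10^-19 = 4.48×10^-7 m = 448 nm.

λ = 448 nm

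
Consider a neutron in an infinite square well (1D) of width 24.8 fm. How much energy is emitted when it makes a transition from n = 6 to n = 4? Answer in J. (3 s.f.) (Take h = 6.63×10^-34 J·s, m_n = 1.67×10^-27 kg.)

E_1 = h²/(8m_nL²) = 5.350×10^-14 J.
|ΔE| = |6² − 4²|·E_1 = 20·5.350×10^-14 J = 1.07×10^-12 J.

|ΔE| = 1.07×10^-12 J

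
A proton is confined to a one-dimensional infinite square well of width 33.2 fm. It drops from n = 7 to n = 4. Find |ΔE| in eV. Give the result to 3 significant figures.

|ΔE| = 6.13×10^6 eV

E_1 = h²/(8m_pL²) = 2.976×10^-14 J.
|ΔE| = |7² − 4²|·E_1 = 33·2.976×10^-14 J = 9.821×10^-13 J = 6.13×10^6 eV.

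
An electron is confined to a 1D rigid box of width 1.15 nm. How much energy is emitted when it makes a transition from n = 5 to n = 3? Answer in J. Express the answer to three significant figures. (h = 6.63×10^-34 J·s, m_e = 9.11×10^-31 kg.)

E_1 = h²/(8m_eL²) = 4.561×10^-20 J.
|ΔE| = |5² − 3²|·E_1 = 16·4.561×10^-20 J = 7.30×10^-19 J.

|ΔE| = 7.30×10^-19 J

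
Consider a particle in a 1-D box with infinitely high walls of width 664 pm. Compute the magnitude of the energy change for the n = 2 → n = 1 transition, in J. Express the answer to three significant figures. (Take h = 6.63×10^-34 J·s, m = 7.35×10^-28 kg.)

E_1 = h²/(8mL²) = 1.696×10^-22 J.
|ΔE| = |2² − 1²|·E_1 = 3·1.696×10^-22 J = 5.09×10^-22 J.

|ΔE| = 5.09×10^-22 J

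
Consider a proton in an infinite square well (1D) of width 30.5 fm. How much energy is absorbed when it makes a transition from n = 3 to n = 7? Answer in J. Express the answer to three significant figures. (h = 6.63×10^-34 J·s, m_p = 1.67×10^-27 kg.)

|ΔE| = 1.41×10^-12 J

E_1 = h²/(8m_pL²) = 3.537×10^-14 J.
|ΔE| = |3² − 7²|·E_1 = 40·3.537×10^-14 J = 1.41×10^-12 J.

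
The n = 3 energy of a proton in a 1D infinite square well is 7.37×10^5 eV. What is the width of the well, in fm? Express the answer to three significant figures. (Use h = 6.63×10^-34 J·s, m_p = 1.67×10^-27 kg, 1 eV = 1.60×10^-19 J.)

L = 50.1 fm

From E_n = n²h²/(8m_pL²), L = n·h/√(8m_pE_n).
E_3 = 7.37×10^5 eV = 1.179×10^-13 J, so L = 3·6.63×10^-34/√(8·1.67×10^-27·1.179×10^-13) = 5.01×10^-14 m = 50.1 fm.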